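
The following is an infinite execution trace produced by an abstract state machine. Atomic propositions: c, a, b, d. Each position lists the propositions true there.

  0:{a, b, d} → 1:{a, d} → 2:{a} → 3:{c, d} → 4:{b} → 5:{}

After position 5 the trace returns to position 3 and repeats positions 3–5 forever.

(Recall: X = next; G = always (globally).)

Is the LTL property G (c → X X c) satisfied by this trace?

c → X X c must hold at every position from 0 onward. It fails at position 3, so G (c → X X c) is false.
Positions where c holds: 3.
Check X X c at each: 3→fails.

Does not hold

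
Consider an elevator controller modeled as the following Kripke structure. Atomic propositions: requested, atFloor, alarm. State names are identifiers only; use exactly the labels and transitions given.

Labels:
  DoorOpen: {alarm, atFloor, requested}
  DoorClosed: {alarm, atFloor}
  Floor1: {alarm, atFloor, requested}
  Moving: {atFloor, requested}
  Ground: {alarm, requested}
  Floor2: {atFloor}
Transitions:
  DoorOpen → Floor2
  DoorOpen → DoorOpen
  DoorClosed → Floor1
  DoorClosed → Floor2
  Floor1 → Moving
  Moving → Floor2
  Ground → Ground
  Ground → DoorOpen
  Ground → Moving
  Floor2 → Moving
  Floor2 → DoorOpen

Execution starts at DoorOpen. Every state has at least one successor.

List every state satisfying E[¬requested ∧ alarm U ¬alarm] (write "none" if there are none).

States satisfying ¬requested ∧ alarm: {DoorClosed}.
States satisfying ¬alarm: {Moving, Floor2}.
States satisfying E[¬requested ∧ alarm U ¬alarm]: {DoorClosed, Moving, Floor2}.

{DoorClosed, Moving, Floor2}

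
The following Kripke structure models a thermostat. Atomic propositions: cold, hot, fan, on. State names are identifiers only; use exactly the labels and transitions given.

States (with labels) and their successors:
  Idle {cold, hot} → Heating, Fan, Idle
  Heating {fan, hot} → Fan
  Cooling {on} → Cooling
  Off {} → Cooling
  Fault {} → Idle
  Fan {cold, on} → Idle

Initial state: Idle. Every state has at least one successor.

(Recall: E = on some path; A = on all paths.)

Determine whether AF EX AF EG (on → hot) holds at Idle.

States satisfying EX AF EG (on → hot): {Idle, Heating, Fault, Fan}.
States satisfying AF EX AF EG (on → hot): {Idle, Heating, Fault, Fan}.
Idle ∈ Sat(AF EX AF EG (on → hot)).

Satisfied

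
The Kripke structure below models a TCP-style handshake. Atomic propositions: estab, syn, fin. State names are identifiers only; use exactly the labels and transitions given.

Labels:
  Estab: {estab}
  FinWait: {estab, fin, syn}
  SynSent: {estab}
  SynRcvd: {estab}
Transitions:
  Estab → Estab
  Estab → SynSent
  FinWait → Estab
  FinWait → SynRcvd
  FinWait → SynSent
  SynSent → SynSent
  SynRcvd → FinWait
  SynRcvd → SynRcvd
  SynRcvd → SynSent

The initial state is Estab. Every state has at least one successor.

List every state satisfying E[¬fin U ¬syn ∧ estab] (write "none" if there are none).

States satisfying ¬fin: {Estab, SynSent, SynRcvd}.
States satisfying ¬syn ∧ estab: {Estab, SynSent, SynRcvd}.
States satisfying E[¬fin U ¬syn ∧ estab]: {Estab, SynSent, SynRcvd}.

{Estab, SynSent, SynRcvd}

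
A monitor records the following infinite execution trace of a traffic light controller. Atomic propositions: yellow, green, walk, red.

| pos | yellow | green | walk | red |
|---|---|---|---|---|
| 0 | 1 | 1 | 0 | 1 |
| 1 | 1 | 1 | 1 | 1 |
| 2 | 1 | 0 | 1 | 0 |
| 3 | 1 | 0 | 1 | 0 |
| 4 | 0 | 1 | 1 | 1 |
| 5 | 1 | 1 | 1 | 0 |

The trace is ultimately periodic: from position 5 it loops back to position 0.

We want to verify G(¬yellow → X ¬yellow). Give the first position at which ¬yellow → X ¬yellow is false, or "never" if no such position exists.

4

Check ¬yellow → X ¬yellow at each position in order: 0 ✓, 1 ✓, 2 ✓, 3 ✓.
At position 4 the labels are {green, red, walk} and the next position 5 has {green, walk, yellow}, so ¬yellow → X ¬yellow is false there. This is the first violation.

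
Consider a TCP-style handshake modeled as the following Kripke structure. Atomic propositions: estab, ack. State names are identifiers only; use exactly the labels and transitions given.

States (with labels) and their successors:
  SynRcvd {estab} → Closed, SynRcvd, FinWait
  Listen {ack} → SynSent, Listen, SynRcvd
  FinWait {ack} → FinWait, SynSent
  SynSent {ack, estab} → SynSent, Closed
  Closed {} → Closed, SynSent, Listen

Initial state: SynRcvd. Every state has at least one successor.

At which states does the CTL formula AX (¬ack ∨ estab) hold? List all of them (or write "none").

{SynSent}

States satisfying ¬ack ∨ estab: {SynRcvd, SynSent, Closed}.
States satisfying AX (¬ack ∨ estab): {SynSent}.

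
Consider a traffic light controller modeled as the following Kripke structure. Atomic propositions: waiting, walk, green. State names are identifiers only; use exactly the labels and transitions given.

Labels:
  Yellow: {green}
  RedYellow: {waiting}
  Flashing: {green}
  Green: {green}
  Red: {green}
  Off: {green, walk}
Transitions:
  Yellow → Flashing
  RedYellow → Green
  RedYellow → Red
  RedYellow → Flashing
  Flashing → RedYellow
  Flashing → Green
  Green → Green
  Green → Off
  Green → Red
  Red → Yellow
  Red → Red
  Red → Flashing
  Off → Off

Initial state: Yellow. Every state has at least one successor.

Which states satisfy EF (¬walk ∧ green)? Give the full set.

States satisfying ¬walk ∧ green: {Yellow, Flashing, Green, Red}.
States satisfying EF (¬walk ∧ green): {Yellow, RedYellow, Flashing, Green, Red}.

{Yellow, RedYellow, Flashing, Green, Red}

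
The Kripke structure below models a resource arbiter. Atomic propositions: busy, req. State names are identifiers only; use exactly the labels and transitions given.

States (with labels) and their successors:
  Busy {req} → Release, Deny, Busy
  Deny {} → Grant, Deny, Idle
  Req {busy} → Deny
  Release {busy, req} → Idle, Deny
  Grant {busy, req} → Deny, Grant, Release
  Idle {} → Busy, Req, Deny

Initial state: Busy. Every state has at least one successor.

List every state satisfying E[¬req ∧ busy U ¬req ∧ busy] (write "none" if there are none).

States satisfying ¬req ∧ busy: {Req}.
States satisfying E[¬req ∧ busy U ¬req ∧ busy]: {Req}.

{Req}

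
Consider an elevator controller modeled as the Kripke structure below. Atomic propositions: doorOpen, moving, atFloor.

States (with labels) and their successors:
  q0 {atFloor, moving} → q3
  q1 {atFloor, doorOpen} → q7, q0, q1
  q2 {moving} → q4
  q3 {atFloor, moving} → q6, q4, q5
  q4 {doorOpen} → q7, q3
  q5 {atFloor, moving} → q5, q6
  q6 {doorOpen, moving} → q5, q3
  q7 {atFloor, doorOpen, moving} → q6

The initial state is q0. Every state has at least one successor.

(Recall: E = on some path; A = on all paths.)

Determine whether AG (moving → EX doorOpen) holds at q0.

States satisfying moving → EX doorOpen: {q1, q2, q3, q4, q5, q7}.
States satisfying AG (moving → EX doorOpen): ∅.
q0 is reachable from q0 and violates moving → EX doorOpen, so AG fails at q0.
q0 ∉ Sat(AG (moving → EX doorOpen)).

No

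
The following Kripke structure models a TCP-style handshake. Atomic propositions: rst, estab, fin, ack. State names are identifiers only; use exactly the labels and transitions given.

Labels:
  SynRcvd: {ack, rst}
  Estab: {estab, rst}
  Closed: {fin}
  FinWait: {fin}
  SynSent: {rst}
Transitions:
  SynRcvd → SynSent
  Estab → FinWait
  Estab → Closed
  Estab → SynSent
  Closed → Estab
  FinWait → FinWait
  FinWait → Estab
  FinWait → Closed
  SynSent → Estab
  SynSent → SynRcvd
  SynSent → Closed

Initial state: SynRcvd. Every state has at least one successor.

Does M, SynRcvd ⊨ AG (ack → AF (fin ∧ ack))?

States satisfying ack → AF (fin ∧ ack): {Estab, Closed, FinWait, SynSent}.
States satisfying AG (ack → AF (fin ∧ ack)): ∅.
SynRcvd is reachable from SynRcvd and violates ack → AF (fin ∧ ack), so AG fails at SynRcvd.
SynRcvd ∉ Sat(AG (ack → AF (fin ∧ ack))).

Does not hold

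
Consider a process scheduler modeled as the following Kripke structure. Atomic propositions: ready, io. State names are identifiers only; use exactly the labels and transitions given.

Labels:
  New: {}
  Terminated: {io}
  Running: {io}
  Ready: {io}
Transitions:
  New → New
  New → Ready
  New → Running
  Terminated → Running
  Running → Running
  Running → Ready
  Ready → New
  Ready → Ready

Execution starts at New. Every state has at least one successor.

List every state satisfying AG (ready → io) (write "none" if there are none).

States satisfying ready → io: {New, Terminated, Running, Ready}.
States satisfying AG (ready → io): {New, Terminated, Running, Ready}.

{New, Terminated, Running, Ready}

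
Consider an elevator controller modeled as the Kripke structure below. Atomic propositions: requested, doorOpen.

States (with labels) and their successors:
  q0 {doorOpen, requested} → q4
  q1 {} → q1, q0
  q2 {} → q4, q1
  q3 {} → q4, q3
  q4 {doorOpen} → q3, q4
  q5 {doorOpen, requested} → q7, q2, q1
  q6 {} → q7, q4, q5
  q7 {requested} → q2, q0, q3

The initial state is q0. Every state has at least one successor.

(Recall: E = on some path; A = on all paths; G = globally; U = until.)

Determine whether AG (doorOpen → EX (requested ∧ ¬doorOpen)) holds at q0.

Does not hold

States satisfying doorOpen → EX (requested ∧ ¬doorOpen): {q1, q2, q3, q5, q6, q7}.
States satisfying AG (doorOpen → EX (requested ∧ ¬doorOpen)): ∅.
q0 is reachable from q0 and violates doorOpen → EX (requested ∧ ¬doorOpen), so AG fails at q0.
q0 ∉ Sat(AG (doorOpen → EX (requested ∧ ¬doorOpen))).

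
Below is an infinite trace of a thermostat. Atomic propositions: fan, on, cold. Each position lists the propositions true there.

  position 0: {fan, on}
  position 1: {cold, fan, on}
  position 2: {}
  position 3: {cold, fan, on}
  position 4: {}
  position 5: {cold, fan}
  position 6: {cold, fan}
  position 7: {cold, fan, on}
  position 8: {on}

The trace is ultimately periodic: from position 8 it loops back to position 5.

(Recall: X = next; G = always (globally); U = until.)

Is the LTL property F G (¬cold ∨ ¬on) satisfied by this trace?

No

G (¬cold ∨ ¬on) is false at every position 0..8, so it never becomes true and F G (¬cold ∨ ¬on) fails.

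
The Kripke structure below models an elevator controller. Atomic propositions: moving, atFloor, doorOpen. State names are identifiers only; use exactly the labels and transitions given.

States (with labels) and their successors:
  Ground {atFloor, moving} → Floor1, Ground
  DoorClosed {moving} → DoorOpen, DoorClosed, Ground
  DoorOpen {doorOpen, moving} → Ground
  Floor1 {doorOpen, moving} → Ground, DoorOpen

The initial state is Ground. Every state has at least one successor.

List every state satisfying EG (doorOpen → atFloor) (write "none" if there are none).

States satisfying doorOpen → atFloor: {Ground, DoorClosed}.
States satisfying EG (doorOpen → atFloor): {Ground, DoorClosed}.

{Ground, DoorClosed}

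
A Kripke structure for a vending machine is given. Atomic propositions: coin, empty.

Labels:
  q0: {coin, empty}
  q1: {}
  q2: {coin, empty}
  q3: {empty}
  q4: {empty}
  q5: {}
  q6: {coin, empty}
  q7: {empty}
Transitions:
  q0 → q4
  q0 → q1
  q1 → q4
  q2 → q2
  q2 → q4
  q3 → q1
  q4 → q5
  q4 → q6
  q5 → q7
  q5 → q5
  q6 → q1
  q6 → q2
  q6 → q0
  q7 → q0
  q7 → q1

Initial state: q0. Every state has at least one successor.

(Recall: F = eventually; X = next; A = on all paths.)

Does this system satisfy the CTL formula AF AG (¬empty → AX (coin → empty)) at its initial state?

Holds

States satisfying AG (¬empty → AX (coin → empty)): {q0, q1, q2, q3, q4, q5, q6, q7}.
States satisfying AF AG (¬empty → AX (coin → empty)): {q0, q1, q2, q3, q4, q5, q6, q7}.
q0 ∈ Sat(AF AG (¬empty → AX (coin → empty))).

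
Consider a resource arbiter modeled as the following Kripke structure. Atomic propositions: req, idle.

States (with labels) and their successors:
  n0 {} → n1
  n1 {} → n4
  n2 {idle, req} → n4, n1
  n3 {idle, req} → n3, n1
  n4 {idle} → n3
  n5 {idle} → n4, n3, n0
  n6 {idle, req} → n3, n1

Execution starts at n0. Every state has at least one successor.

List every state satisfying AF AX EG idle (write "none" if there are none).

States satisfying AX EG idle: {n1, n4}.
States satisfying AF AX EG idle: {n0, n1, n2, n4}.

{n0, n1, n2, n4}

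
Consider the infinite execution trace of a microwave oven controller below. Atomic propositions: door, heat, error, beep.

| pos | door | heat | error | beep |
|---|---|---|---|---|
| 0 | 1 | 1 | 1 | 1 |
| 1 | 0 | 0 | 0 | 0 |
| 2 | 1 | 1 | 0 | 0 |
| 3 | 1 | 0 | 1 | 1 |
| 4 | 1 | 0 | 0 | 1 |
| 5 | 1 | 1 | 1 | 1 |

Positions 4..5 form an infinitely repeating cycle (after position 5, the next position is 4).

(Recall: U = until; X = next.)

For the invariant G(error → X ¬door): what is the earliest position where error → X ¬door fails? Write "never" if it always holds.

Check error → X ¬door at each position in order: 0 ✓, 1 ✓, 2 ✓.
At position 3 the labels are {beep, door, error} and the next position 4 has {beep, door}, so error → X ¬door is false there. This is the first violation.

3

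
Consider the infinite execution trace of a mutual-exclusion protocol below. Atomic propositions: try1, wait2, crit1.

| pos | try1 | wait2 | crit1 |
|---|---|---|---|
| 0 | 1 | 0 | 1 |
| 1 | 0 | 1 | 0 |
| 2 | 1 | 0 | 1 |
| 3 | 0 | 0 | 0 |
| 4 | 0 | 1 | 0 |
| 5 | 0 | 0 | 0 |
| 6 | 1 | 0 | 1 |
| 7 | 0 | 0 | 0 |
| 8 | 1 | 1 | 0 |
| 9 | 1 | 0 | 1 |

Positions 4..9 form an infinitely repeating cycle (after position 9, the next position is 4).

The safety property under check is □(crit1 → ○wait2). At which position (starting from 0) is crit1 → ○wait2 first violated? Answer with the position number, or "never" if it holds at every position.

Check crit1 → ○wait2 at each position in order: 0 ✓, 1 ✓.
At position 2 the labels are {crit1, try1} and the next position 3 has {}, so crit1 → ○wait2 is false there. This is the first violation.

2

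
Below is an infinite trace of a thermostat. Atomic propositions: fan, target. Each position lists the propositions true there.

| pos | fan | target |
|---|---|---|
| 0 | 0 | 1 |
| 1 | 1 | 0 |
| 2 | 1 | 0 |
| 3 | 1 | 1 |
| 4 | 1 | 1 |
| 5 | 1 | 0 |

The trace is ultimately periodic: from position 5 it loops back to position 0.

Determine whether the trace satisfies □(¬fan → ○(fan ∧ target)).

Violated

¬fan → ○(fan ∧ target) must hold at every position from 0 onward. It fails at position 0, so □(¬fan → ○(fan ∧ target)) is false.
Positions where ¬fan holds: 0.
Check ○(fan ∧ target) at each: 0→fails.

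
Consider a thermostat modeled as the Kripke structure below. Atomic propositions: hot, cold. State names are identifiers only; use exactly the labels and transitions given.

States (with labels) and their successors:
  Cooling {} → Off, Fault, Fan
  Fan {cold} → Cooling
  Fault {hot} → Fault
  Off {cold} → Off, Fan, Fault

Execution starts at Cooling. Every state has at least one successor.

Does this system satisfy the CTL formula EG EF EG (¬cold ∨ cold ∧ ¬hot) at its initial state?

States satisfying EF EG (¬cold ∨ cold ∧ ¬hot): {Cooling, Fan, Fault, Off}.
States satisfying EG EF EG (¬cold ∨ cold ∧ ¬hot): {Cooling, Fan, Fault, Off}.
Cooling ∈ Sat(EG EF EG (¬cold ∨ cold ∧ ¬hot)).

Yes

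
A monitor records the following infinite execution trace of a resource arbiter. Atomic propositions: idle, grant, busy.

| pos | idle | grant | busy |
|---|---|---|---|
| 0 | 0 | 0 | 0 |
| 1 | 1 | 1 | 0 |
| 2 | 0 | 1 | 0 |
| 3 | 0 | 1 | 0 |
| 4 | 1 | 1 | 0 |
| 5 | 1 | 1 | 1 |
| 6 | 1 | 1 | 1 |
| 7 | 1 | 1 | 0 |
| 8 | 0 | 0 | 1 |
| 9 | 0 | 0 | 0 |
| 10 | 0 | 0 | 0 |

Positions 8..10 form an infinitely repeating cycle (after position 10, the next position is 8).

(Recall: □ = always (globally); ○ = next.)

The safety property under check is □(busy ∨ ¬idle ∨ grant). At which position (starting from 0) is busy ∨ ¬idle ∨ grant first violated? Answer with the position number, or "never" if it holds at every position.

busy ∨ ¬idle ∨ grant holds at every position 0..10, and those are all the positions the trace ever visits, so the invariant □(busy ∨ ¬idle ∨ grant) is never violated.

never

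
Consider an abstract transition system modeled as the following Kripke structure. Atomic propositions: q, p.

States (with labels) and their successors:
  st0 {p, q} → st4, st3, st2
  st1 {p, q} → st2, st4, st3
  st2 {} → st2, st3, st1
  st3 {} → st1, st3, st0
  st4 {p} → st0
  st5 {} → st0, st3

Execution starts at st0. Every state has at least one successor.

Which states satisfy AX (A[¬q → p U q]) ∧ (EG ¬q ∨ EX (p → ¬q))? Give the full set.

none

States satisfying A[¬q → p U q]: {st0, st1, st4}.
States satisfying AX (A[¬q → p U q]): {st4}.
States satisfying ¬q: {st2, st3, st4, st5}.
States satisfying EG ¬q: {st2, st3, st5}.
States satisfying p → ¬q: {st2, st3, st4, st5}.
States satisfying EX (p → ¬q): {st0, st1, st2, st3, st5}.
States satisfying EG ¬q ∨ EX (p → ¬q): {st0, st1, st2, st3, st5}.
States satisfying AX (A[¬q → p U q]) ∧ (EG ¬q ∨ EX (p → ¬q)): ∅.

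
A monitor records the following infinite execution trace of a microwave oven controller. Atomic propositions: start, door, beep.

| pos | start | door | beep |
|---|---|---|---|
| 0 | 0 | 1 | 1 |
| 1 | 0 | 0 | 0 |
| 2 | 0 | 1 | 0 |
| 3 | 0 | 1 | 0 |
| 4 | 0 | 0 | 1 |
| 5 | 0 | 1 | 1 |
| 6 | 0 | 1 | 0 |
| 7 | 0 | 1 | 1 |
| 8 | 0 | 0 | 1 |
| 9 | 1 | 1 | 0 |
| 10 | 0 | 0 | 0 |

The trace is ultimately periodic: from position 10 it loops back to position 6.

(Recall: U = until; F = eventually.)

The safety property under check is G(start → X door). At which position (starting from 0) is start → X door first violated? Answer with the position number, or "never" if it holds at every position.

Check start → X door at each position in order: 0 ✓, 1 ✓, 2 ✓, 3 ✓, 4 ✓, 5 ✓, 6 ✓, 7 ✓, 8 ✓.
At position 9 the labels are {door, start} and the next position 10 has {}, so start → X door is false there. This is the first violation.

9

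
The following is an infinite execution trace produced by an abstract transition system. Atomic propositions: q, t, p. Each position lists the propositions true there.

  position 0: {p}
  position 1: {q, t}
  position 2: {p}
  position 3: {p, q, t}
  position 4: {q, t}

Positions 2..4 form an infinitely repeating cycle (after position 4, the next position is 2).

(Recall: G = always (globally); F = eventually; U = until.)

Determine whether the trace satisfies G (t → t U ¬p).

t → t U ¬p holds at every position 0..4, and those are all positions ever visited, so G (t → t U ¬p) holds.
Positions where t holds: 1, 3, 4.
Check t U ¬p at each: 1→ok, 3→ok, 4→ok.

Yes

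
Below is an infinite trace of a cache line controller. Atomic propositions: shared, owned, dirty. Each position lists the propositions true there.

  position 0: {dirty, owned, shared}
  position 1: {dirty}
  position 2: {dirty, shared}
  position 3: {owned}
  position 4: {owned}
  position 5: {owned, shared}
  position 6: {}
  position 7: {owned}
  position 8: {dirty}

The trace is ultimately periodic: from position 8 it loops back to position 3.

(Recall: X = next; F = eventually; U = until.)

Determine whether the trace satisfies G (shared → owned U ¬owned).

Holds

shared → owned U ¬owned holds at every position 0..8, and those are all positions ever visited, so G (shared → owned U ¬owned) holds.
Positions where shared holds: 0, 2, 5.
Check owned U ¬owned at each: 0→ok, 2→ok, 5→ok.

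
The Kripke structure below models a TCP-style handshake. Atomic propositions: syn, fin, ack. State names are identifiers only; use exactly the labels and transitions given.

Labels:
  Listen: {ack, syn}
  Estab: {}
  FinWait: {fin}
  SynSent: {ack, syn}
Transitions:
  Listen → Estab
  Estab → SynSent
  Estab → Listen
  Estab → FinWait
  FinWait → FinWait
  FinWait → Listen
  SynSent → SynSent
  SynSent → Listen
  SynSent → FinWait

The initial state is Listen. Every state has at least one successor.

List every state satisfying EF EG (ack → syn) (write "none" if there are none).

{Listen, Estab, FinWait, SynSent}

States satisfying EG (ack → syn): {Listen, Estab, FinWait, SynSent}.
States satisfying EF EG (ack → syn): {Listen, Estab, FinWait, SynSent}.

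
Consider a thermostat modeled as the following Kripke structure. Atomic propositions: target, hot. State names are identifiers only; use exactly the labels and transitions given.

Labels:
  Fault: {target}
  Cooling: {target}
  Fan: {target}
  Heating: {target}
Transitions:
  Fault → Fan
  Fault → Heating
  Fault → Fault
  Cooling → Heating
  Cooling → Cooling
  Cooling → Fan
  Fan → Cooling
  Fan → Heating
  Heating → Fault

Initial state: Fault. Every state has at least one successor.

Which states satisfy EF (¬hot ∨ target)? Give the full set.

States satisfying ¬hot ∨ target: {Fault, Cooling, Fan, Heating}.
States satisfying EF (¬hot ∨ target): {Fault, Cooling, Fan, Heating}.

{Fault, Cooling, Fan, Heating}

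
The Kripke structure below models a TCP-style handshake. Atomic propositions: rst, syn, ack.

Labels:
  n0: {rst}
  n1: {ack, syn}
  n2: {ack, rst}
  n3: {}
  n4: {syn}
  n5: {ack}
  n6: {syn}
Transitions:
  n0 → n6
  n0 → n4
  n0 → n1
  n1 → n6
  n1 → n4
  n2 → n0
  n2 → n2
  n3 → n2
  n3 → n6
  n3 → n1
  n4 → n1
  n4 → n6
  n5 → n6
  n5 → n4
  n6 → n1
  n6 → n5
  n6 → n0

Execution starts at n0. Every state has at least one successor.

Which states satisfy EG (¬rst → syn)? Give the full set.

{n0, n1, n2, n4, n6}

States satisfying ¬rst → syn: {n0, n1, n2, n4, n6}.
States satisfying EG (¬rst → syn): {n0, n1, n2, n4, n6}.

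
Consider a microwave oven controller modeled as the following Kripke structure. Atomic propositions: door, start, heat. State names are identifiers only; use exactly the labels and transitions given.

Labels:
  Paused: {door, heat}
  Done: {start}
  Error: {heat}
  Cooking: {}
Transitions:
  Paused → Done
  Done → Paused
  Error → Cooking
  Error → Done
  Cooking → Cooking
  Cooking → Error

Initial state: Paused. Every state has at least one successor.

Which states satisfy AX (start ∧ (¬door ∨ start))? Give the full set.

States satisfying start ∧ (¬door ∨ start): {Done}.
States satisfying AX (start ∧ (¬door ∨ start)): {Paused}.

{Paused}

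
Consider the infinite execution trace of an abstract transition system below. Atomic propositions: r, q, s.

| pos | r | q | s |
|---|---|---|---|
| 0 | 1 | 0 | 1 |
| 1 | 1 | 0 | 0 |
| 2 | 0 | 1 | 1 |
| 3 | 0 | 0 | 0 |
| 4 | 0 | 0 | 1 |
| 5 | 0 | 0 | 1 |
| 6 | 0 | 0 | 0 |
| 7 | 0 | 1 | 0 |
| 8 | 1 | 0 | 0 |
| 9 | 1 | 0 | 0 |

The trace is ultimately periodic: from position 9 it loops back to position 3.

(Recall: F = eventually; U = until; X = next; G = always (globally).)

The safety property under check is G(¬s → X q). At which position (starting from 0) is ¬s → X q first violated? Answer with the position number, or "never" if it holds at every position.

3

Check ¬s → X q at each position in order: 0 ✓, 1 ✓, 2 ✓.
At position 3 the labels are {} and the next position 4 has {s}, so ¬s → X q is false there. This is the first violation.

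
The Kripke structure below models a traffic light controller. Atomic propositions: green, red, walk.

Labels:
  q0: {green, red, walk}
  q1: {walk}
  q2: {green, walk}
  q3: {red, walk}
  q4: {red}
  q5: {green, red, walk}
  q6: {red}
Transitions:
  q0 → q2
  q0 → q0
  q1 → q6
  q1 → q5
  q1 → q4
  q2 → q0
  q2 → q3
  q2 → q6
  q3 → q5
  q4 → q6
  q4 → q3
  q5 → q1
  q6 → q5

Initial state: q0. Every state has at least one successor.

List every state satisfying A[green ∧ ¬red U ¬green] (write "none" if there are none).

States satisfying green ∧ ¬red: {q2}.
States satisfying ¬green: {q1, q3, q4, q6}.
States satisfying A[green ∧ ¬red U ¬green]: {q1, q3, q4, q6}.

{q1, q3, q4, q6}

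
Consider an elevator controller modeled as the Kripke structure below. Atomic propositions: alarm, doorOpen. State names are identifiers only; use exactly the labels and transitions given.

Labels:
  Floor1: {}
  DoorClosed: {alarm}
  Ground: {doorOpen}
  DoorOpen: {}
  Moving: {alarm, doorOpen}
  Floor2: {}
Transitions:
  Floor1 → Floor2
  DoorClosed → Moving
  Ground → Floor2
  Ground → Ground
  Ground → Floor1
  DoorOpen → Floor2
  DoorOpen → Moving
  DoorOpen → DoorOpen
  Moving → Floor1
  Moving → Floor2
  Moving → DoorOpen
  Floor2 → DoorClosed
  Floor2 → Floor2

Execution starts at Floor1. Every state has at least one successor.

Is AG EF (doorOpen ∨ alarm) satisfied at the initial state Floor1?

Holds

States satisfying EF (doorOpen ∨ alarm): {Floor1, DoorClosed, Ground, DoorOpen, Moving, Floor2}.
States satisfying AG EF (doorOpen ∨ alarm): {Floor1, DoorClosed, Ground, DoorOpen, Moving, Floor2}.
Every state reachable from Floor1 satisfies EF (doorOpen ∨ alarm).
Floor1 ∈ Sat(AG EF (doorOpen ∨ alarm)).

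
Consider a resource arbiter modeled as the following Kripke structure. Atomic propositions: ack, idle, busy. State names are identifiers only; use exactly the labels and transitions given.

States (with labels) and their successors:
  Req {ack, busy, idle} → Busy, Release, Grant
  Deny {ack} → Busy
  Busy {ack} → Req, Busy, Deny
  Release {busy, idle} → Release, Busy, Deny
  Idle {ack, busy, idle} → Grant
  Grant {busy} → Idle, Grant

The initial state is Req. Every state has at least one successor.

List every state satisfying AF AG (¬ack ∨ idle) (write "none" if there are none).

{Idle, Grant}

States satisfying AG (¬ack ∨ idle): {Idle, Grant}.
States satisfying AF AG (¬ack ∨ idle): {Idle, Grant}.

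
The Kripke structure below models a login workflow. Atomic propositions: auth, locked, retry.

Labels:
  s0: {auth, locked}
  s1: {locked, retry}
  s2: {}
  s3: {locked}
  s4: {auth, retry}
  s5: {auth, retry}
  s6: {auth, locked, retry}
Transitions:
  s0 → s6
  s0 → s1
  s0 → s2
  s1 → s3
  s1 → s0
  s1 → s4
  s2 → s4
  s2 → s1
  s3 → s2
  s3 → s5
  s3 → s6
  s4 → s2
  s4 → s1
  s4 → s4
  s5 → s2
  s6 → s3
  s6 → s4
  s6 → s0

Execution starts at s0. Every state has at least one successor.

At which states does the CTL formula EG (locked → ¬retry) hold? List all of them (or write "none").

{s0, s2, s3, s4, s5}

States satisfying locked → ¬retry: {s0, s2, s3, s4, s5}.
States satisfying EG (locked → ¬retry): {s0, s2, s3, s4, s5}.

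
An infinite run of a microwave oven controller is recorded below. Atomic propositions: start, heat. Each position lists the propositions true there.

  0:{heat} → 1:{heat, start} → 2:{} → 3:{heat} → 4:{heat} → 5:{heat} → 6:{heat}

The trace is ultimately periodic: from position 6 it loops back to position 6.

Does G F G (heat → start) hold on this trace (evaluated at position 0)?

F G (heat → start) must hold at every position from 0 onward. It fails at position 0, so G F G (heat → start) is false.

Violated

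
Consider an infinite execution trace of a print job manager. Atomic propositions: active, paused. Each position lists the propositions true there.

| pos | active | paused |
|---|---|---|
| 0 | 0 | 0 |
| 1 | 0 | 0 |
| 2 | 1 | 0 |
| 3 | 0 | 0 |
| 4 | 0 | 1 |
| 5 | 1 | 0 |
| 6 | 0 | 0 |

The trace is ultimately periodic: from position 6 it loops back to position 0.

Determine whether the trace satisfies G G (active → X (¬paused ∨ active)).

Holds

G (active → X (¬paused ∨ active)) holds at every position 0..6, and those are all positions ever visited, so G G (active → X (¬paused ∨ active)) holds.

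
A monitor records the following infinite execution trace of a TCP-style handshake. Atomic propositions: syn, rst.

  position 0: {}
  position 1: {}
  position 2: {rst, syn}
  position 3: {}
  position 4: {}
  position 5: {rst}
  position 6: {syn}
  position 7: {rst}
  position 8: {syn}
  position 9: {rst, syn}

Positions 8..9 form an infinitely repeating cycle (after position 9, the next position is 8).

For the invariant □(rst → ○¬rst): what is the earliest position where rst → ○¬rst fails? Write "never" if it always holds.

rst → ○¬rst holds at every position 0..9, and those are all the positions the trace ever visits, so the invariant □(rst → ○¬rst) is never violated.

never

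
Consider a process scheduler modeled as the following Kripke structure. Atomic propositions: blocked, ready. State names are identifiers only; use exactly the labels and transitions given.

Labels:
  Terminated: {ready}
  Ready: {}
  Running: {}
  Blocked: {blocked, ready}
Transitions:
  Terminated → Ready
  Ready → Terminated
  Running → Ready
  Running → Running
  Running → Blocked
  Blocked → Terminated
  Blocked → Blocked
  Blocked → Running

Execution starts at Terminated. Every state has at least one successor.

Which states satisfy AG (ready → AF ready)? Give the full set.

{Terminated, Ready, Running, Blocked}

States satisfying ready → AF ready: {Terminated, Ready, Running, Blocked}.
States satisfying AG (ready → AF ready): {Terminated, Ready, Running, Blocked}.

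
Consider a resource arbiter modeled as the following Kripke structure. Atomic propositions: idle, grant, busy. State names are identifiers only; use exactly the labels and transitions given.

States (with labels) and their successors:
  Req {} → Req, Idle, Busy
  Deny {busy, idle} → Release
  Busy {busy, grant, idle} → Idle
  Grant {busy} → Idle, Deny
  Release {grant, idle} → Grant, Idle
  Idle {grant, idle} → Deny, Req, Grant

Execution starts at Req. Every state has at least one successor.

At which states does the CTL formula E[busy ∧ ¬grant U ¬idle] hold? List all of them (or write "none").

States satisfying busy ∧ ¬grant: {Deny, Grant}.
States satisfying ¬idle: {Req, Grant}.
States satisfying E[busy ∧ ¬grant U ¬idle]: {Req, Grant}.

{Req, Grant}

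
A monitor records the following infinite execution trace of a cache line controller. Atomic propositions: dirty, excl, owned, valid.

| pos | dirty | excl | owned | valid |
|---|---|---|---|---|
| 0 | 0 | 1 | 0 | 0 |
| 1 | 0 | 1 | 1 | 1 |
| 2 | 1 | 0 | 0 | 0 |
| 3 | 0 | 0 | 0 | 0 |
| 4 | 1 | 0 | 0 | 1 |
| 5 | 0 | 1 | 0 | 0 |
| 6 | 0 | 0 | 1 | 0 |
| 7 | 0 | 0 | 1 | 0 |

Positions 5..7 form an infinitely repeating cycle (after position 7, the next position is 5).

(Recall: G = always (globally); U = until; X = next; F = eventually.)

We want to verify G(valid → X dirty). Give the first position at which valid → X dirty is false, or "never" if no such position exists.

Check valid → X dirty at each position in order: 0 ✓, 1 ✓, 2 ✓, 3 ✓.
At position 4 the labels are {dirty, valid} and the next position 5 has {excl}, so valid → X dirty is false there. This is the first violation.

4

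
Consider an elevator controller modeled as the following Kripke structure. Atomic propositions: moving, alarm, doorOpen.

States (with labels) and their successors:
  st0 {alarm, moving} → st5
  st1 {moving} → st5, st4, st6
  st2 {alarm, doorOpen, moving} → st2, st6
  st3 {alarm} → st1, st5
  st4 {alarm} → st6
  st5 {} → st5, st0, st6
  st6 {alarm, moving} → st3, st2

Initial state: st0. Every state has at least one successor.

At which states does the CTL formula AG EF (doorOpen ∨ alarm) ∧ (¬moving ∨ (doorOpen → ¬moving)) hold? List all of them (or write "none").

{st0, st1, st3, st4, st5, st6}

States satisfying EF (doorOpen ∨ alarm): {st0, st1, st2, st3, st4, st5, st6}.
States satisfying AG EF (doorOpen ∨ alarm): {st0, st1, st2, st3, st4, st5, st6}.
States satisfying ¬moving: {st3, st4, st5}.
States satisfying doorOpen → ¬moving: {st0, st1, st3, st4, st5, st6}.
States satisfying ¬moving ∨ (doorOpen → ¬moving): {st0, st1, st3, st4, st5, st6}.
States satisfying AG EF (doorOpen ∨ alarm) ∧ (¬moving ∨ (doorOpen → ¬moving)): {st0, st1, st3, st4, st5, st6}.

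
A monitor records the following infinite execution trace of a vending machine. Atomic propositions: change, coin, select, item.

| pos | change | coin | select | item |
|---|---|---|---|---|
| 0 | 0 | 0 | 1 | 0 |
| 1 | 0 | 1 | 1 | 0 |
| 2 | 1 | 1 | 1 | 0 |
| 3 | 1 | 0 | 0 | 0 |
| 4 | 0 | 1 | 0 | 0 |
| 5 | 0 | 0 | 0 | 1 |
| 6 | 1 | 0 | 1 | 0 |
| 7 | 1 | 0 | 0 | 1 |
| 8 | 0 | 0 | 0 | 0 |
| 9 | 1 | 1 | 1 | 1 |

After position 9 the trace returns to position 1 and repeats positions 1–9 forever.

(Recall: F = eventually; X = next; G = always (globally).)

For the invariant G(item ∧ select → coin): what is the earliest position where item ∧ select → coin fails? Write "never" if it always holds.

item ∧ select → coin holds at every position 0..9, and those are all the positions the trace ever visits, so the invariant G(item ∧ select → coin) is never violated.

never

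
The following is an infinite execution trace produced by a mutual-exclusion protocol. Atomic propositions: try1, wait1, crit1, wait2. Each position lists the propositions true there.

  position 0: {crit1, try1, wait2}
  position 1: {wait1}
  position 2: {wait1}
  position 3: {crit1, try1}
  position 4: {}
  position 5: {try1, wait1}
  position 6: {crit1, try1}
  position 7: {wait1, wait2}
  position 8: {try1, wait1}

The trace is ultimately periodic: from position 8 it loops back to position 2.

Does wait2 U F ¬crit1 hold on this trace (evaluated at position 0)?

Holds

Walking from position 0: F ¬crit1 first holds at position 0, and wait2 holds at every earlier position along the way, so wait2 U F ¬crit1 holds.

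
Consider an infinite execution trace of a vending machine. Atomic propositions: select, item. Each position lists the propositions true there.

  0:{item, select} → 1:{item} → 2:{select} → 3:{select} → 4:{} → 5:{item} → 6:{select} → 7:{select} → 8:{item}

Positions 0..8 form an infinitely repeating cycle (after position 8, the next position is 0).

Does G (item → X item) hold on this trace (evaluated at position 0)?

Violated

item → X item must hold at every position from 0 onward. It fails at position 1, so G (item → X item) is false.
Positions where item holds: 0, 1, 5, 8.
Check X item at each: 0→ok, 1→fails, 5→fails, 8→ok.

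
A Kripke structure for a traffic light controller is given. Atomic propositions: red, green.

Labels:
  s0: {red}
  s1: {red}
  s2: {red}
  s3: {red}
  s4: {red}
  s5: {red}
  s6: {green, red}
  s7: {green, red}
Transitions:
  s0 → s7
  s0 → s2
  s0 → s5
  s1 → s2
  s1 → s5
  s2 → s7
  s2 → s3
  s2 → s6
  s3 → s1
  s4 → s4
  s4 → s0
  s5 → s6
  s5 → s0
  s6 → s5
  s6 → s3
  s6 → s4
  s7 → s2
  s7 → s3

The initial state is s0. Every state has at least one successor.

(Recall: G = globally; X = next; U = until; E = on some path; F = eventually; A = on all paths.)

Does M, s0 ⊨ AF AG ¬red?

No

States satisfying AG ¬red: ∅.
States satisfying AF AG ¬red: ∅.
There is a path from s0 along which AG ¬red never holds.
s0 ∉ Sat(AF AG ¬red).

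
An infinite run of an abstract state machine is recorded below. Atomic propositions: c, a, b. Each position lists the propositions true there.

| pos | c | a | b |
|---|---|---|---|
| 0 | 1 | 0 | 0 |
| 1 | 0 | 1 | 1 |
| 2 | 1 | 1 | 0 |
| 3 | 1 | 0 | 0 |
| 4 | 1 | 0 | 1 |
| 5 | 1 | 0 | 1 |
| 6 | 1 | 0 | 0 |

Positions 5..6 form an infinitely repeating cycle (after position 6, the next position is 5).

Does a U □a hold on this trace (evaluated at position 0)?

No

Walking from position 0: at position 0, □a has not yet held and a fails, so a U □a is false.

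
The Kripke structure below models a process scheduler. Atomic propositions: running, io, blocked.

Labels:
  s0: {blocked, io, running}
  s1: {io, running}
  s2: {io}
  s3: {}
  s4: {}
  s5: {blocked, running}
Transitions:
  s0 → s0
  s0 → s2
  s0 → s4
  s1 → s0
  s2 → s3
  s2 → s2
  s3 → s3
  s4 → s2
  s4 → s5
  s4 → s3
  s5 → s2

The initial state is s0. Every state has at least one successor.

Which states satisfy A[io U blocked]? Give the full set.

{s0, s1, s5}

States satisfying io: {s0, s1, s2}.
States satisfying blocked: {s0, s5}.
States satisfying A[io U blocked]: {s0, s1, s5}.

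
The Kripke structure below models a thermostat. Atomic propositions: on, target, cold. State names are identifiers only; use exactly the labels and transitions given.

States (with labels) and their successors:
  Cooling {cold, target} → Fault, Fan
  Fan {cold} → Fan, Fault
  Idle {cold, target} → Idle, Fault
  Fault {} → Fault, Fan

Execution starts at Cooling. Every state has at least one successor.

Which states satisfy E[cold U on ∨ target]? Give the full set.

States satisfying cold: {Cooling, Fan, Idle}.
States satisfying on ∨ target: {Cooling, Idle}.
States satisfying E[cold U on ∨ target]: {Cooling, Idle}.

{Cooling, Idle}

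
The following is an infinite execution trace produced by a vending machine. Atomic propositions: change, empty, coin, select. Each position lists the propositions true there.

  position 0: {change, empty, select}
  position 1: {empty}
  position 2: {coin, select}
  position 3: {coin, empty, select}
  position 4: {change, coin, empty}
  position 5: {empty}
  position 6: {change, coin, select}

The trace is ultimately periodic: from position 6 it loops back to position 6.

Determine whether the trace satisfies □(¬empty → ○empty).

¬empty → ○empty must hold at every position from 0 onward. It fails at position 6, so □(¬empty → ○empty) is false.
Positions where ¬empty holds: 2, 6.
Check ○empty at each: 2→ok, 6→fails.

Does not hold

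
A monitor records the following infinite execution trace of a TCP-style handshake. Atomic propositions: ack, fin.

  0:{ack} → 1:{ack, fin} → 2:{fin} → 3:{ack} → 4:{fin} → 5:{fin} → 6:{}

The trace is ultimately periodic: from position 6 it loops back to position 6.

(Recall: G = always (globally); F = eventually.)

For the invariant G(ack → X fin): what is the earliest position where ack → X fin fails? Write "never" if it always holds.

never

ack → X fin holds at every position 0..6, and those are all the positions the trace ever visits, so the invariant G(ack → X fin) is never violated.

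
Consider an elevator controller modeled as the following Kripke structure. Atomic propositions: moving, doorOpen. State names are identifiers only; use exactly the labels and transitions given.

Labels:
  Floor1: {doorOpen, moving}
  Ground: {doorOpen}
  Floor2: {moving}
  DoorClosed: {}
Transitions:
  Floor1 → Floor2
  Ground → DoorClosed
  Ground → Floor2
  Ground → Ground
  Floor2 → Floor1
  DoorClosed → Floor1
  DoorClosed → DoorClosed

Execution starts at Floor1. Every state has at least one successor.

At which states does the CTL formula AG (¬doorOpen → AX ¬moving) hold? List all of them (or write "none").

States satisfying ¬doorOpen → AX ¬moving: {Floor1, Ground}.
States satisfying AG (¬doorOpen → AX ¬moving): ∅.

none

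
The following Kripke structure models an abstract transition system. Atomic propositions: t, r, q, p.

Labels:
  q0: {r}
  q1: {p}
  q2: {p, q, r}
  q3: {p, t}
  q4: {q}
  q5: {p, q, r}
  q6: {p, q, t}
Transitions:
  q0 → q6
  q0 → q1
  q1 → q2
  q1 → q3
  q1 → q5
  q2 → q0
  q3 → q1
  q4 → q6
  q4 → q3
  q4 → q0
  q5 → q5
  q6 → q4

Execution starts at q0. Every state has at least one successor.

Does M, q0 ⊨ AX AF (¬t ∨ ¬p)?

States satisfying AF (¬t ∨ ¬p): {q0, q1, q2, q3, q4, q5, q6}.
States satisfying AX AF (¬t ∨ ¬p): {q0, q1, q2, q3, q4, q5, q6}.
q0 ∈ Sat(AX AF (¬t ∨ ¬p)).

Holds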